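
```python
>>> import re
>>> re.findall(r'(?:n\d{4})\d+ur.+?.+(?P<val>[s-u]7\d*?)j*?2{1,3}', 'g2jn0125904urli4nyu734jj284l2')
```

The pattern matches the literal 'n', then exactly 4 of a digit (non-capturing group); then one or more of a digit, then the literal 'ur', then one or more of any character (lazy); then one or more of any character; then a character in [s-u], then a literal '7', then zero or more of a digit (lazy) (captured as 'val'); then zero or more of the literal 'j' (lazy), then 1 to 3 of the literal '2'.
Matches: at [3:25] match 'n0125904urli4nyu734jj2', group 1 = 'u734'.
`findall` collects group 1 from the one match (1 total).

['u734']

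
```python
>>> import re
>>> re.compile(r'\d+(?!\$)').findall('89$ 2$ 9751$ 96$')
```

['8', '975', '9']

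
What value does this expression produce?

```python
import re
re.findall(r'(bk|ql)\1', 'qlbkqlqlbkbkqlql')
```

['ql', 'bk', 'ql']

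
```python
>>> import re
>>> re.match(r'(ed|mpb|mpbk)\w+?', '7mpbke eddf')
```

None

`re.match` only tries the pattern at the start of the string.
Here the pattern fails at index 0, so the call returns None.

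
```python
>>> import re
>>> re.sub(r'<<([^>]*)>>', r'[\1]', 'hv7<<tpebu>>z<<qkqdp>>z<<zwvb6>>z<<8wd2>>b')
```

'hv7[tpebu]z[qkqdp]z[zwvb6]z[8wd2]b'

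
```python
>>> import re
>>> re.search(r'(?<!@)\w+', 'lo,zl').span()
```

(0, 2)

Because the assertion is negative and zero-width, positions next to the forbidden text are skipped.
The match spans [0:2] → 'lo'.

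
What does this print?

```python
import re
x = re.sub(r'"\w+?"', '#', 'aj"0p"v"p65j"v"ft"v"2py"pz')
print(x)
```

Each match is replaced by '#'.

aj#v#v#v#pz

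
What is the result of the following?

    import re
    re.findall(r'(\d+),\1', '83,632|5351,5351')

['5351']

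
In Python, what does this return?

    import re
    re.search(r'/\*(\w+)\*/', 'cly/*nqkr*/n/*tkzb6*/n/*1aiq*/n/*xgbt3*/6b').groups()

('nqkr',)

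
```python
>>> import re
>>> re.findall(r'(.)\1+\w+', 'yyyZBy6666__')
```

['y']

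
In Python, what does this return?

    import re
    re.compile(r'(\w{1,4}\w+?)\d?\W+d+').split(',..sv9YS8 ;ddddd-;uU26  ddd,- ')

Because the quantifier is non-greedy, it stops expanding at the earliest point where the rest of the pattern can succeed.
`re.split` interleaves the captured-group text with the surrounding fragments.

[',..', 'sv9YS', '-;', 'uU26', ',- ']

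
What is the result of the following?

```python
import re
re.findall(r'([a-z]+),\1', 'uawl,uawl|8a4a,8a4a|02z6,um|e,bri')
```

`\1` is not a pattern — it's the concrete string captured by group 1, re-applied verbatim.
One capturing group, so `findall` returns just the captured substring from the one match — 1 in all.

['uawl']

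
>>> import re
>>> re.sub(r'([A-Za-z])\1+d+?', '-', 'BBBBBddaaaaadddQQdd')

'-d-dd-d'

`\1` is not a pattern — it's the concrete string captured by group 1, re-applied verbatim.
Matches: at [0:6] → 'BBBBBd'; at [7:13] → 'aaaaad'; at [15:18] → 'QQd'.
Every occurrence is swapped for '-'.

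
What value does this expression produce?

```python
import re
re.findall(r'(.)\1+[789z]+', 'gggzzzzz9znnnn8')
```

['g', 'n']

The backreference `\1` re-matches whatever the first group consumed, character for character.
Scanning left to right: at [0:10] match 'gggzzzzz9z', group 1 = 'g'; at [10:15] match 'nnnn8', group 1 = 'n'.
One capturing group, so `findall` returns just the captured substring from each match — 2 in all.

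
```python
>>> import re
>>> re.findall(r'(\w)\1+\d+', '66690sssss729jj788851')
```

['6', 's', 'j']

`\1` has to match the exact text group 1 already captured.
Walking the string: at [0:5] match '66690', group 1 = '6'; at [5:13] match 'sssss729', group 1 = 's'; at [13:21] match 'jj788851', group 1 = 'j'.
One capturing group, so `findall` returns just the captured substring from each match — 3 in all.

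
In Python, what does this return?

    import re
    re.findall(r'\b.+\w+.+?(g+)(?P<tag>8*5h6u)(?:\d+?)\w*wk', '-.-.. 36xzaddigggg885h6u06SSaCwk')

[('g', '885h6u')]

Pattern: a word boundary (`\b`, zero-width); then one or more of any character, then one or more of a word character, then one or more of any character (lazy); then one or more of a literal 'g' (captured); then zero or more of a literal '8', then a literal '5', then the literal 'h6u' (captured as 'tag'); then one or more of a digit (lazy) (non-capturing group); then zero or more of a word character, then the literal 'wk'.
Multiple groups make `findall` return tuples — one 2-tuple for the one match.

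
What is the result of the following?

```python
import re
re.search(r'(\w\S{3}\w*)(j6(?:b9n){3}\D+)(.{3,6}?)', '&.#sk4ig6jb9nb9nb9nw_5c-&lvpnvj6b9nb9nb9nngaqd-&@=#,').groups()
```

('5c-&lvpnv', 'j6b9nb9nb9nngaqd-&@', '=#,')

Pattern: a word character, then exactly 3 of a non-whitespace character, then zero or more of a word character (captured); then the literal 'j6', then the literal 'b9n' repeated 3 times, then one or more of a non-digit (captured); then 3 to 6 of any character (lazy) (captured).
`search` walks the string left to right and returns the first match it finds.
The match spans [21:52] → '5c-&lvpnvj6b9nb9nb9nngaqd-&@=#,'.
Captured: group 1 = '5c-&lvpnv', group 2 = 'j6b9nb9nb9nngaqd-&@', group 3 = '=#,'.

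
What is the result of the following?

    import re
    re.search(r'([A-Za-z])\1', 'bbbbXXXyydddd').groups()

('b',)

The match spans [0:2] → 'bb'.
Captured: group 1 = 'b'.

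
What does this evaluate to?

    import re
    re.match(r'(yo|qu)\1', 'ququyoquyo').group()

`\1` has to match the exact text group 1 already captured.
`match` is anchored at position 0; if the pattern doesn't fit there, it returns None.
The match spans [0:4] → 'ququ'.
Captured: group 1 = 'qu'.

'ququ'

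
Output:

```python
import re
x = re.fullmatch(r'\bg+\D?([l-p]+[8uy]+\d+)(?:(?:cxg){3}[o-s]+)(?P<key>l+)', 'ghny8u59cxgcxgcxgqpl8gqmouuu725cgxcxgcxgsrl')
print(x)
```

The pattern matches a word boundary (`\b`, zero-width); then one or more of a literal 'g', then optionally a non-digit; then one or more of a character in [l-p], then one or more of one of [8uy], then one or more of a digit (captured); then the literal 'cxg' repeated 3 times, then one or more of a character in [o-s] (non-capturing group); then one or more of a literal 'l' (captured as 'key').
`re.fullmatch` is like wrapping the pattern in `^…$` (in single-line mode).
Here there's no way to consume every character, so the call returns None.

None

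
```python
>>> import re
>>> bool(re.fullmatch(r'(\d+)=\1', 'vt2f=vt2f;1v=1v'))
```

A backreference is literal: `\1` must see the identical characters the first group matched.
`re.fullmatch` is like wrapping the pattern in `^…$` (in single-line mode).
Here the string isn't matched end-to-end, so the call returns None, and `bool(None)` is False.

False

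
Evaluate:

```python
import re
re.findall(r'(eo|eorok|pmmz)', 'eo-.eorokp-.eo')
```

Alternation tries branches left to right and keeps the first one that lets the overall match succeed at that position.
Scanning left to right: at [0:2] match 'eo', group 1 = 'eo'; at [4:6] match 'eo', group 1 = 'eo'; at [12:14] match 'eo', group 1 = 'eo'.
Because there's exactly one group, `findall` drops the full match and keeps group 1 from each hit.

['eo', 'eo', 'eo']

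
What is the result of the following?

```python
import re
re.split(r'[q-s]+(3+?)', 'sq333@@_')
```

['', '3', '33@@_']

The pattern matches one or more of a character in [q-s]; then one or more of a literal '3' (lazy) (captured).
Matches to split on: at [0:3] → 'sq3'.
Because the pattern has a capturing group, `split` also inserts each captured text between the pieces.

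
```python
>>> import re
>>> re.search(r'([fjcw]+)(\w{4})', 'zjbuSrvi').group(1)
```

'j'

The match spans [1:6] → 'jbuSr'.
Captured: group 1 = 'j', group 2 = 'buSr'.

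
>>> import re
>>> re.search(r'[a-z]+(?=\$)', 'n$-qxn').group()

'n'

The lookaround is zero-width — it requires the adjacent text to match without consuming it, so the asserted text isn't part of the match.
`re.search` scans for the first position where the pattern succeeds.
The match spans [0:1] → 'n'.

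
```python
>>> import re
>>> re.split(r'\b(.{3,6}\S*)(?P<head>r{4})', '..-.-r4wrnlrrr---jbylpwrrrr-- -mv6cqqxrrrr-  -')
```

Pattern: a word boundary (`\b`, zero-width); then 3 to 6 of any character, then zero or more of a non-whitespace character (captured); then exactly 4 of a literal 'r' (captured as 'head').
Matches to split on: at [5:27] → 'r4wrnlrrr---jbylpwrrrr'; at [27:42] → '-- -mv6cqqxrrrr'.
Because the pattern has a capturing group, `split` also inserts each captured text between the pieces.

['..-.-', 'r4wrnlrrr---jbylpw', 'rrrr', '', '-- -mv6cqqx', 'rrrr', '-  -']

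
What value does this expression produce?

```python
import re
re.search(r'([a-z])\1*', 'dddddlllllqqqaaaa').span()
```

(0, 5)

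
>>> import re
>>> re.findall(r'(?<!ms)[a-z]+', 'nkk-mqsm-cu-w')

['nkk', 'mqsm', 'cu', 'w']

The negative lookahead/lookbehind blocks any match where the forbidden context is present.
Scanning left to right: at [0:3] → 'nkk'; at [4:8] → 'mqsm'; at [9:11] → 'cu'; at [12:13] → 'w'.
No capturing groups, so `findall` returns the 4 full match strings.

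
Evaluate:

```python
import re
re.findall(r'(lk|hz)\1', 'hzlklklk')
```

['lk']

`\1` has to match the exact text group 1 already captured.
Walking the string: at [2:6] match 'lklk', group 1 = 'lk'.
With a single group, `findall` returns only what that group captured — 1 item.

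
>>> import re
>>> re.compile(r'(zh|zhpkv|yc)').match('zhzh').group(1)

`re.match` only tries the pattern at the start of the string.
The match spans [0:2] → 'zh'.
Captured: group 1 = 'zh'.

'zh'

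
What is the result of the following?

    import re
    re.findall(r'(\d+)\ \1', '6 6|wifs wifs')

After group 1 captures some text, `\1` only succeeds where that same text appears again.
Scanning left to right: at [0:3] match '6 6', group 1 = '6'.
`findall` collects group 1 from the one match (1 total).

['6']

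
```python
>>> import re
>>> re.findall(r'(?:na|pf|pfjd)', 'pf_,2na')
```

Matches: at [0:2] → 'pf'; at [5:7] → 'na'.
`findall` yields the raw match text (2 of them) because the pattern has no groups.

['pf', 'na']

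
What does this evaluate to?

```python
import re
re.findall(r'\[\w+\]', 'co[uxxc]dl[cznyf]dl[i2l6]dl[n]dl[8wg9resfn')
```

['[uxxc]', '[cznyf]', '[i2l6]', '[n]']

No capturing groups, so `findall` returns the 4 full match strings.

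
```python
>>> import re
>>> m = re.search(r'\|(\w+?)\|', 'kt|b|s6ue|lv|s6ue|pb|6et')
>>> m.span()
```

(2, 5)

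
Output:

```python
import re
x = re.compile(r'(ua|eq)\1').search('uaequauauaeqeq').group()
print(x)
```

uaua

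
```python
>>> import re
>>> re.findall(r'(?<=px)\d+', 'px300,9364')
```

['300']

Lookahead/lookbehind check context without consuming it, so the matched span excludes the asserted characters.
Scanning left to right: at [2:5] → '300'.
Since nothing is captured, `findall` lists the 1 matched substring directly.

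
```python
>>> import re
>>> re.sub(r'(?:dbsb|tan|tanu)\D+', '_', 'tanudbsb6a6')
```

'_6a6'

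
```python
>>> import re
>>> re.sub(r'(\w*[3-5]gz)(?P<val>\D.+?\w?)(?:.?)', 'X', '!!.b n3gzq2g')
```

`sub` substitutes 'X' at each match site.

'!!.b X'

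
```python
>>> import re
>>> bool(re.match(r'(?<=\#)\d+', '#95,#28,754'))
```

False

The `(?=…)`/`(?<=…)` assertion just peeks at neighbouring text; it doesn't advance the match position.
`re.match` won't scan ahead — the pattern has to work from the very first character.
Here the string doesn't start with a match, so the call returns None, and `bool(None)` is False.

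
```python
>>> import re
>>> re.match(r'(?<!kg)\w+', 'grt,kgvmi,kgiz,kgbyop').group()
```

A negative assertion filters positions out without eating any characters.
`re.match` won't scan ahead — the pattern has to work from the very first character.
The match spans [0:3] → 'grt'.

'grt'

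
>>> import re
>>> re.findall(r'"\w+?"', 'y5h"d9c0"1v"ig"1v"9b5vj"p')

['"d9c0"', '"ig"', '"9b5vj"']

Scanning left to right: at [3:9] → '"d9c0"'; at [11:15] → '"ig"'; at [17:24] → '"9b5vj"'.
`findall` yields the raw match text (3 of them) because the pattern has no groups.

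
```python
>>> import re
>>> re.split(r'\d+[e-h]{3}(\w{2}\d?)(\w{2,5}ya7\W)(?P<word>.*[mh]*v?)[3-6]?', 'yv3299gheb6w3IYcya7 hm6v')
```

['yv', 'b6', 'w3IYcya7 ', 'hm6v', '']

Pattern: one or more of a digit, then exactly 3 of a character in [e-h]; then exactly 2 of a word character, then optionally a digit (captured); then 2 to 5 of a word character, then the literal 'ya7', then a non-word character (captured); then zero or more of any character, then zero or more of one of [mh], then optionally the literal 'v' (captured as 'word'); then optionally a character in [3-6].
Matches to split on: at [2:24] → '3299gheb6w3IYcya7 hm6v'.
Because the pattern has a capturing group, `split` also inserts each captured text between the pieces.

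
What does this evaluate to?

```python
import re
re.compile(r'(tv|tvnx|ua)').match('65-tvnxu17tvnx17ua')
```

None

`re.match` won't scan ahead — the pattern has to work from the very first character.
Here position 0 doesn't satisfy it, so the call returns None.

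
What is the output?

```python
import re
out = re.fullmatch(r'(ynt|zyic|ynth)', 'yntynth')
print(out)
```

None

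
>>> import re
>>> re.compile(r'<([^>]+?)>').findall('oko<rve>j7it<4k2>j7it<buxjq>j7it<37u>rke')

Walking the string: at [3:8] match '<rve>', group 1 = 'rve'; at [12:17] match '<4k2>', group 1 = '4k2'; at [21:28] match '<buxjq>', group 1 = 'buxjq'; at [32:37] match '<37u>', group 1 = '37u'.
One capturing group, so `findall` returns just the captured substring from each match — 4 in all.

['rve', '4k2', 'buxjq', '37u']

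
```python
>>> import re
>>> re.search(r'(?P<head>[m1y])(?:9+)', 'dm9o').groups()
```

The match spans [1:3] → 'm9'.
Captured: group 1 = 'm'.

('m',)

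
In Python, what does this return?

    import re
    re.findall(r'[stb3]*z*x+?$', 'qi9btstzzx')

This matches zero or more of one of [stb3], then zero or more of the literal 'z'; then one or more of a literal 'x' (lazy); then anchored at the end.
Walking the string: at [3:10] → 'btstzzx'.
No capturing groups, so `findall` returns the 1 full match string.

['btstzzx']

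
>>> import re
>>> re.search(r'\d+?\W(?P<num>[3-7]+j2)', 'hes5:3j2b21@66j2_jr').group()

'5:3j2'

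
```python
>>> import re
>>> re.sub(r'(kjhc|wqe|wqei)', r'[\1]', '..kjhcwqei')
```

'..[kjhc][wqe]i'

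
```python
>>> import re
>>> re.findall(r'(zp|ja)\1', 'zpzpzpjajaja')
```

['zp', 'ja']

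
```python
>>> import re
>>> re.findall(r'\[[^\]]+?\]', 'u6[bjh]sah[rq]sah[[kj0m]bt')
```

['[bjh]', '[rq]', '[[kj0m]']

Walking the string: at [2:7] → '[bjh]'; at [10:14] → '[rq]'; at [17:24] → '[[kj0m]'.
No capturing groups, so `findall` returns the 3 full match strings.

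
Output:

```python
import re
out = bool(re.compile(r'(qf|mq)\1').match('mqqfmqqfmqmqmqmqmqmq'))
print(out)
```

`match` is anchored at position 0; if the pattern doesn't fit there, it returns None.
Here the pattern fails at index 0, so the call returns None, and `bool(None)` is False.

False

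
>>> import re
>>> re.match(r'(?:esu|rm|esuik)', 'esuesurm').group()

`re.match` won't scan ahead — the pattern has to work from the very first character.
The match spans [0:3] → 'esu'.

'esu'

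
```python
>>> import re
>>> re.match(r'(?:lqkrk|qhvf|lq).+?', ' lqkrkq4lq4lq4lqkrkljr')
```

`re.match` only tries the pattern at the start of the string.
Here position 0 doesn't satisfy it, so the call returns None.

None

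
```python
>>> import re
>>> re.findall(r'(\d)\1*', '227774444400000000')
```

The backreference `\1` re-matches whatever the first group consumed, character for character.
Scanning left to right: at [0:2] match '22', group 1 = '2'; at [2:5] match '777', group 1 = '7'; at [5:10] match '44444', group 1 = '4'; at [10:18] match '00000000', group 1 = '0'.
With a single group, `findall` returns only what that group captured — 4 items.

['2', '7', '4', '0']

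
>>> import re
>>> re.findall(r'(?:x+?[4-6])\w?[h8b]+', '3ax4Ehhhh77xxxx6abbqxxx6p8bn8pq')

['x4Ehhhh', 'xxxx6abb', 'xxx6p8b']

The pattern matches one or more of the literal 'x' (lazy), then a character in [4-6] (non-capturing group); then optionally a word character, then one or more of one of [h8b].
Matches: at [2:9] → 'x4Ehhhh'; at [11:19] → 'xxxx6abb'; at [20:27] → 'xxx6p8b'.
Since nothing is captured, `findall` lists the 3 matched substrings directly.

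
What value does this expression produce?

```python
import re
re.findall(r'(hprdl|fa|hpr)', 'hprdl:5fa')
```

Branches in `(...|...)` are attempted left-to-right; the first branch that allows the whole pattern to succeed is taken.
Matches: at [0:5] match 'hprdl', group 1 = 'hprdl'; at [7:9] match 'fa', group 1 = 'fa'.
One capturing group, so `findall` returns just the captured substring from each match — 2 in all.

['hprdl', 'fa']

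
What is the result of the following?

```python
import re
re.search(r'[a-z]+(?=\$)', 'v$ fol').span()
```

(0, 1)

The positive lookaround only admits positions where the adjacent text matches; those characters stay outside the span.
The match spans [0:1] → 'v'.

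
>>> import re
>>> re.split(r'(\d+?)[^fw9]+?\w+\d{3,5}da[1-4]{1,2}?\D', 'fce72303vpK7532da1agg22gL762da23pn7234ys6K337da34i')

['fce', '7', '']

Pattern: one or more of a digit (lazy) (captured); then one or more of any character except [fw9] (lazy), then one or more of a word character, then 3 to 5 of a digit; then the literal 'da', then 1 to 2 of a character in [1-4] (lazy), then a non-digit.
A `+?`/`*?`/`{m,n}?` starts at its minimum and grows only as far as needed for what follows to match.
Matches to split on: at [3:50] → '72303vpK7532da1agg22gL762da23pn7234ys6K337da34i'.
With a capturing group present, the delimiter's captured portion is kept in the result list.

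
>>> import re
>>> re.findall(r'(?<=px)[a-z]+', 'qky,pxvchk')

['vchk']

The positive lookaround only admits positions where the adjacent text matches; those characters stay outside the span.
Walking the string: at [6:10] → 'vchk'.
No capturing groups, so `findall` returns the 1 full match string.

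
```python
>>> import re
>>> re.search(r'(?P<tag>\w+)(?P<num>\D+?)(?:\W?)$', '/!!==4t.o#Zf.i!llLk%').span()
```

(5, 20)

Pattern: one or more of a word character (captured as 'tag'); then one or more of a non-digit (lazy) (captured as 'num'); then optionally a non-word character (non-capturing group); then anchored at the end.
The match spans [5:20] → '4t.o#Zf.i!llLk%'.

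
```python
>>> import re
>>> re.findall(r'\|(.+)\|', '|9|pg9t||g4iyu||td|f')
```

['9|pg9t||g4iyu||td']

Scanning left to right: at [0:19] match '|9|pg9t||g4iyu||td|', group 1 = '9|pg9t||g4iyu||td'.
`findall` collects group 1 from the one match (1 total).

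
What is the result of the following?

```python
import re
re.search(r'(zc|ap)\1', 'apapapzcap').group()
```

A backreference is literal: `\1` must see the identical characters the first group matched.
The match spans [0:4] → 'apap'.

'apap'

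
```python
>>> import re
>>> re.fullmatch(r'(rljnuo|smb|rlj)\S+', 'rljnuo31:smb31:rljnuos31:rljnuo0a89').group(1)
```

'rljnuo'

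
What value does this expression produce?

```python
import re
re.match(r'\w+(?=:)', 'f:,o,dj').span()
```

The `(?=…)`/`(?<=…)` assertion just peeks at neighbouring text; it doesn't advance the match position.
`re.match` won't scan ahead — the pattern has to work from the very first character.
The match spans [0:1] → 'f'.

(0, 1)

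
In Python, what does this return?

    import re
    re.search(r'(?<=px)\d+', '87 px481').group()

'481'

The lookaround is zero-width — it requires the adjacent text to match without consuming it, so the asserted text isn't part of the match.
Unlike `match`, `search` isn't anchored — it looks for the pattern anywhere in the string.
The match spans [5:8] → '481'.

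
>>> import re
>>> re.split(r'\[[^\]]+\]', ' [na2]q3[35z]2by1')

Matches to split on: at [1:6] → '[na2]'; at [8:13] → '[35z]'.
Splitting on the pattern gives 3 pieces.

[' ', 'q3', '2by1']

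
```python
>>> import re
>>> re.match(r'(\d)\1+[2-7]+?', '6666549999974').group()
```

`\1` is not a pattern — it's the concrete string captured by group 1, re-applied verbatim.
`re.match` only tries the pattern at the start of the string.
The match spans [0:5] → '66665'.
Captured: group 1 = '6'.

'66665'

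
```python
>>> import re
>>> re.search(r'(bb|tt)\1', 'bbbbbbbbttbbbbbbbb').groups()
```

The match spans [0:4] → 'bbbb'.
Captured: group 1 = 'bb'.

('bb',)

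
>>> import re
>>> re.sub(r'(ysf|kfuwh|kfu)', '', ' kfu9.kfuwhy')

' 9.y'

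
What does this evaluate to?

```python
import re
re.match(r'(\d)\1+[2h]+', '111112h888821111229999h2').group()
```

'111112h'

The backreference `\1` re-matches whatever the first group consumed, character for character.
`re.match` won't scan ahead — the pattern has to work from the very first character.
The match spans [0:7] → '111112h'.
Captured: group 1 = '1'.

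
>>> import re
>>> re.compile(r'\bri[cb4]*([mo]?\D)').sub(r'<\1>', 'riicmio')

This matches a word boundary (`\b`, zero-width); then the literal 'ri', then zero or more of one of [cb4]; then optionally one of [mo], then a non-digit (captured).
Matches: at [0:3] → 'rii'.
`\1` in the replacement pulls in group 1's text for each match.

'<i>cmio'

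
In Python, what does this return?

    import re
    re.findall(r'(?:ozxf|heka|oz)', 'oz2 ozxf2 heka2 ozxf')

Alternation isn't longest-match — the leftmost alternative that fits at this position is chosen.
Scanning left to right: at [0:2] → 'oz'; at [4:8] → 'ozxf'; at [10:14] → 'heka'; at [16:20] → 'ozxf'.
Since nothing is captured, `findall` lists the 4 matched substrings directly.

['oz', 'ozxf', 'heka', 'ozxf']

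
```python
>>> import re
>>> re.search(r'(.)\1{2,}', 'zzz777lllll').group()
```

`\1` has to match the exact text group 1 already captured.
The match spans [0:3] → 'zzz'.

'zzz'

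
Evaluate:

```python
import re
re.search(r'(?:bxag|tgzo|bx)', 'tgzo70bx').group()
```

'tgzo'

Unlike `match`, `search` isn't anchored — it looks for the pattern anywhere in the string.
The match spans [0:4] → 'tgzo'.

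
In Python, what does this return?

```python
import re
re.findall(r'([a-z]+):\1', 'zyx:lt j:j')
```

['j']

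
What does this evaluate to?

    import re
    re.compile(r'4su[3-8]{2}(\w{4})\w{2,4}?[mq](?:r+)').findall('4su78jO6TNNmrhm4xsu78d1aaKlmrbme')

This matches the literal '4su', then exactly 2 of a character in [3-8]; then exactly 4 of a word character (captured); then 2 to 4 of a word character (lazy), then one of [mq]; then one or more of a literal 'r' (non-capturing group).
Because there's exactly one group, `findall` drops the full match and keeps group 1 from the one hit.

['jO6T']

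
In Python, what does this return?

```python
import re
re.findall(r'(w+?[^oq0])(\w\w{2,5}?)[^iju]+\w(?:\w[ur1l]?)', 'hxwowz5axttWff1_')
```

[('wz', '5ax')]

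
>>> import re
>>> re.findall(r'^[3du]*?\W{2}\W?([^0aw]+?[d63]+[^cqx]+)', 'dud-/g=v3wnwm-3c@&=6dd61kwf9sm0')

The pattern matches anchored at the start of the string; then zero or more of one of [3du] (lazy), then exactly 2 of a non-word character, then optionally a non-word character; then one or more of any character except [0aw] (lazy), then one or more of one of [d63], then one or more of any character except [cqx] (captured).
Scanning left to right: at [0:15] match 'dud-/g=v3wnwm-3', group 1 = 'g=v3wnwm-3'.
Because there's exactly one group, `findall` drops the full match and keeps group 1 from the one hit.

['g=v3wnwm-3']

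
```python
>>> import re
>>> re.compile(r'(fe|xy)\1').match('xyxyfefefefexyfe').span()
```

(0, 4)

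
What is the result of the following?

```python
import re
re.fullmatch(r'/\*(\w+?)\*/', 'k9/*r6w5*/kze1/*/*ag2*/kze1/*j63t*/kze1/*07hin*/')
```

For `fullmatch`, every character of the input must be accounted for by the pattern.
Here the string isn't matched end-to-end, so the call returns None.

None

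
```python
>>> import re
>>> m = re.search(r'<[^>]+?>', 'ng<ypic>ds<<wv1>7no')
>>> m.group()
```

'<ypic>'

`re.search` scans for the first position where the pattern succeeds.
The match spans [2:8] → '<ypic>'.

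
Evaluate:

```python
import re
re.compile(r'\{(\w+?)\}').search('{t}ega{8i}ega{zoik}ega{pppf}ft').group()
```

`search` walks the string left to right and returns the first match it finds.
The match spans [0:3] → '{t}'.
Captured: group 1 = 't'.

'{t}'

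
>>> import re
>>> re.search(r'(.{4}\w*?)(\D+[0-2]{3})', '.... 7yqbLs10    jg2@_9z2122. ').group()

'jg2@_9z212'

The pattern matches exactly 4 of any character, then zero or more of a word character (lazy) (captured); then one or more of a non-digit, then exactly 3 of a character in [0-2] (captured).
`search` walks the string left to right and returns the first match it finds.
The match spans [17:27] → 'jg2@_9z212'.
Captured: group 1 = 'jg2@_9', group 2 = 'z212'.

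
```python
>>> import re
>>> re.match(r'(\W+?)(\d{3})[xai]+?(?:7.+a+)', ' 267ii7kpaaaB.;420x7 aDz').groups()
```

(' ', '267')

This matches one or more of a non-word character (lazy) (captured); then exactly 3 of a digit (captured); then one or more of one of [xai] (lazy); then the literal '7', then one or more of any character, then one or more of the literal 'a' (non-capturing group).
With `match`, the pattern is implicitly anchored at the beginning.
The match spans [0:22] → ' 267ii7kpaaaB.;420x7 a'.
Captured: group 1 = ' ', group 2 = '267'.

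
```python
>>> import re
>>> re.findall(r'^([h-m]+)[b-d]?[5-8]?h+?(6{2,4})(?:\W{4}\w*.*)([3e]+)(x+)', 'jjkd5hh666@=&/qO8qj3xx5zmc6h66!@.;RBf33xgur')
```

[('jjk', '666', '3', 'x')]

This matches anchored at the start of the string; then one or more of a character in [h-m] (captured); then optionally a character in [b-d], then optionally a character in [5-8], then one or more of a literal 'h' (lazy); then 2 to 4 of a literal '6' (captured); then exactly 4 of a non-word character, then zero or more of a word character, then zero or more of any character (non-capturing group); then one or more of one of [3e] (captured); then one or more of a literal 'x' (captured).
Scanning left to right: at [0:40] match 'jjkd5hh666@=&/qO8qj3xx5zmc6h66!@.;RBf33x', groups = ('jjk', '666', '3', 'x').
Multiple groups make `findall` return tuples — one 4-tuple for the one match.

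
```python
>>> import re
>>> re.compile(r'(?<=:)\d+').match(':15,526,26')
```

None

The lookaround is zero-width — it requires the adjacent text to match without consuming it, so the asserted text isn't part of the match.
With `match`, the pattern is implicitly anchored at the beginning.
Here the string doesn't start with a match, so the call returns None.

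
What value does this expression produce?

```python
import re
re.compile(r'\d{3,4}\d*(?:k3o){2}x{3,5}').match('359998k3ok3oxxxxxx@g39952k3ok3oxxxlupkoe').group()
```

Pattern: 3 to 4 of a digit, then zero or more of a digit; then the literal 'k3o' repeated 2 times, then 3 to 5 of the literal 'x'.
`re.match` only tries the pattern at the start of the string.
The match spans [0:17] → '359998k3ok3oxxxxx'.

'359998k3ok3oxxxxx'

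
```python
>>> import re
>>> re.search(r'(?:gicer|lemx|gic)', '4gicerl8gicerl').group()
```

Branches in `(...|...)` are attempted left-to-right; the first branch that allows the whole pattern to succeed is taken.
`search` walks the string left to right and returns the first match it finds.
The match spans [1:6] → 'gicer'.

'gicer'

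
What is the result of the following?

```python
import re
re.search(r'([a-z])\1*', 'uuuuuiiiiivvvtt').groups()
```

The match spans [0:5] → 'uuuuu'.
Captured: group 1 = 'u'.

('u',)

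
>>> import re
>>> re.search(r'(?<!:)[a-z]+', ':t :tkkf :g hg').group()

The negative lookaround is zero-width — it rules out positions where the adjacent text would match, without consuming anything.
`search` walks the string left to right and returns the first match it finds.
The match spans [5:8] → 'kkf'.

'kkf'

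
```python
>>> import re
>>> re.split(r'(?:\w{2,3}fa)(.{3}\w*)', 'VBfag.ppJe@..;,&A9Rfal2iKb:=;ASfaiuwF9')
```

Pattern: 2 to 3 of a word character, then the literal 'fa' (non-capturing group); then exactly 3 of any character, then zero or more of a word character (captured).
Matches to split on: at [0:10] → 'VBfag.ppJe'; at [16:26] → 'A9Rfal2iKb'; at [29:38] → 'ASfaiuwF9'.
The group in the pattern means `split` returns the separators' captures alongside the pieces.

['', 'g.ppJe', '@..;,&', 'l2iKb', ':=;', 'iuwF9', '']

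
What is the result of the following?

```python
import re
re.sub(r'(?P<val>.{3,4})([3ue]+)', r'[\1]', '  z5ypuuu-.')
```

Pattern: 3 to 4 of any character (captured as 'val'); then one or more of one of [3ue] (captured).
Matches: at [2:9] → 'z5ypuuu'.
`\1` in the replacement pulls in group 1's text for each match.

'  [z5yp]-.'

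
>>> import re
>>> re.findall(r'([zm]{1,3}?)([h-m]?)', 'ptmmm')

[('m', 'm'), ('m', '')]

Pattern: 1 to 3 of one of [zm] (lazy) (captured); then optionally a character in [h-m] (captured).
A `+?`/`*?`/`{m,n}?` starts at its minimum and grows only as far as needed for what follows to match.
Walking the string: at [2:4] match 'mm', groups = ('m', 'm'); at [4:5] match 'm', groups = ('m', '').
`findall` packs the 2 group values into a tuple for every match.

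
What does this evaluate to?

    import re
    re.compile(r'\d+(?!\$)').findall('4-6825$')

['4', '682']

`(?!…)`/`(?<!…)` only lets a position through if the neighbouring text does NOT match; no characters are consumed.
`findall` yields the raw match text (2 of them) because the pattern has no groups.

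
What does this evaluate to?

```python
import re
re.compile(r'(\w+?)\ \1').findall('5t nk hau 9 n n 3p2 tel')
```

['n']

The backreference `\1` re-matches whatever the first group consumed, character for character.
Walking the string: at [12:15] match 'n n', group 1 = 'n'.
With a single group, `findall` returns only what that group captured — 1 item.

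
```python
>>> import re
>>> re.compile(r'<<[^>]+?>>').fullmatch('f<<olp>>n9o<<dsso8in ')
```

`re.fullmatch` is like wrapping the pattern in `^…$` (in single-line mode).
Here the pattern can't cover the whole string, so the call returns None.

None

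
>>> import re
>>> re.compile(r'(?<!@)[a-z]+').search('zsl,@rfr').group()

`(?!…)`/`(?<!…)` only lets a position through if the neighbouring text does NOT match; no characters are consumed.
Unlike `match`, `search` isn't anchored — it looks for the pattern anywhere in the string.
The match spans [0:3] → 'zsl'.

'zsl'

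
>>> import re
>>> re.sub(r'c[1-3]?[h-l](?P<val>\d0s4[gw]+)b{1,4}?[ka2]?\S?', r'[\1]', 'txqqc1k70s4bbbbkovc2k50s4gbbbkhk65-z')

'txqqc1k70s4bbbbkov[50s4g]bkhk65-z'

The pattern matches the literal 'c', then optionally a character in [1-3], then a character in [h-l]; then a digit, then the literal '0s4', then one or more of one of [gw] (captured as 'val'); then 1 to 4 of a literal 'b' (lazy), then optionally one of [ka2], then optionally a non-whitespace character.
Because the quantifier is non-greedy, it stops expanding at the earliest point where the rest of the pattern can succeed.
Matches: at [18:28] → 'c2k50s4gbb'.
The replacement refers to a captured group, so each match is rewritten using its own captured text.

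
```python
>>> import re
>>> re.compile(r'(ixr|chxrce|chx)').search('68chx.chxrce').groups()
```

('chx',)

The match spans [2:5] → 'chx'.
Captured: group 1 = 'chx'.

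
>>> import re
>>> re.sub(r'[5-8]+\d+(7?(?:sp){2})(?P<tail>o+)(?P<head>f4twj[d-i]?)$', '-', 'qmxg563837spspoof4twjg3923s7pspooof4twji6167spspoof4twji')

'qmxg563837spspoof4twjg3923s7pspooof4twji-'

Pattern: one or more of a character in [5-8], then one or more of a digit; then optionally the literal '7', then the literal 'sp' repeated 2 times (captured); then one or more of a literal 'o' (captured as 'tail'); then the literal 'f4', then the literal 'twj', then optionally a character in [d-i] (captured as 'head'); then anchored at the end.
Matches: at [40:56] → '6167spspoof4twji'.
Each match is replaced by '-'.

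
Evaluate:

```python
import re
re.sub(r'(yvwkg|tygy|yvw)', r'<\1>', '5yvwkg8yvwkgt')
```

'5<yvwkg>8<yvwkg>t'

The regex engine tests alternatives in the order written; an earlier branch that matches wins even if a later one would match more.
Matches: at [1:6] → 'yvwkg'; at [7:12] → 'yvwkg'.
The replacement refers to a captured group, so each match is rewritten using its own captured text.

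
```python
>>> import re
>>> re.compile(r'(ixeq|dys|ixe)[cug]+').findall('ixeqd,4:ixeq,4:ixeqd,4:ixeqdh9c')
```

With a single group, `findall` returns only what that group captured — 0 items.
Nothing in the string satisfies the pattern, so the list is empty.

[]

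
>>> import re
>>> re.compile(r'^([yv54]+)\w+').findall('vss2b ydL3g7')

['v']

Pattern: anchored at the start of the string; then one or more of one of [yv54] (captured); then one or more of a word character.
Because there's exactly one group, `findall` drops the full match and keeps group 1 from the one hit.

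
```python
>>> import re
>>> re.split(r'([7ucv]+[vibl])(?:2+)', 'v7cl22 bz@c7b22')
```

['', 'v7cl', ' bz@', 'c7b', '']

The pattern matches one or more of one of [7ucv], then one of [vibl] (captured); then one or more of a literal '2' (non-capturing group).
Matches to split on: at [0:6] → 'v7cl22'; at [10:15] → 'c7b22'.
With a capturing group present, the delimiter's captured portion is kept in the result list.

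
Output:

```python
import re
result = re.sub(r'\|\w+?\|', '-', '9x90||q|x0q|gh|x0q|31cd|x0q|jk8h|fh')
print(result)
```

9x90|-x0q-x0q-x0q-fh

Matches: at [5:8] → '|q|'; at [11:15] → '|gh|'; at [18:24] → '|31cd|'; at [27:33] → '|jk8h|'.
Each match is replaced by '-'.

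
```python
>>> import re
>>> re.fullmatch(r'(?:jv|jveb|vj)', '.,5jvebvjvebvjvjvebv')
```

None

For `fullmatch`, every character of the input must be accounted for by the pattern.
Here the pattern can't cover the whole string, so the call returns None.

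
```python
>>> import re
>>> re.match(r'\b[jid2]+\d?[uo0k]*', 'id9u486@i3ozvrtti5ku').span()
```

(0, 4)

Pattern: a word boundary (`\b`, zero-width); then one or more of one of [jid2], then optionally a digit; then zero or more of one of [uo0k].
`match` is anchored at position 0; if the pattern doesn't fit there, it returns None.
The match spans [0:4] → 'id9u'.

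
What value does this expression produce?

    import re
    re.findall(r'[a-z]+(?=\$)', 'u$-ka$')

['u', 'ka']

The positive lookaround only admits positions where the adjacent text matches; those characters stay outside the span.
Scanning left to right: at [0:1] → 'u'; at [3:5] → 'ka'.
`findall` yields the raw match text (2 of them) because the pattern has no groups.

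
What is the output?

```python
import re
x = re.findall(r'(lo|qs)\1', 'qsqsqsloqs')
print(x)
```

['qs']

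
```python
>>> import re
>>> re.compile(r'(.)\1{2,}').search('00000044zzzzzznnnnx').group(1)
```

'0'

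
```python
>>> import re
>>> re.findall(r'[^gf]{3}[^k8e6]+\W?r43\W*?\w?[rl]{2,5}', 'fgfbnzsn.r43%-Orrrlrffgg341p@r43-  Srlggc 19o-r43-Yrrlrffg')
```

['bnzsn.r43%-Orrrlrffgg341p@r43-  Srlggc 19o-r43-Yrrlr']

`findall` yields the raw match text (1 of them) because the pattern has no groups.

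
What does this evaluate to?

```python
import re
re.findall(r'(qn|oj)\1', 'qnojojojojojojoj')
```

['oj', 'oj', 'oj']

`\1` has to match the exact text group 1 already captured.
`findall` collects group 1 from each match (3 total).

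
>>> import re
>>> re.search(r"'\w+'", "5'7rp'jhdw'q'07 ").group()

The match spans [1:6] → "'7rp'".

"'7rp'"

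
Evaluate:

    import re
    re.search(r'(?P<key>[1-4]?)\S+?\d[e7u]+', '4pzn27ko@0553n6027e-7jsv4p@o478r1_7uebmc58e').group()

'4pzn27'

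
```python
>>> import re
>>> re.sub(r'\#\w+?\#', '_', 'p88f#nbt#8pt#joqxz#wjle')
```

'p88f_8pt_wjle'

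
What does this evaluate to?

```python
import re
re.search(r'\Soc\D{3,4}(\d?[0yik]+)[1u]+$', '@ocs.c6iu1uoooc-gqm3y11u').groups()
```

('3y',)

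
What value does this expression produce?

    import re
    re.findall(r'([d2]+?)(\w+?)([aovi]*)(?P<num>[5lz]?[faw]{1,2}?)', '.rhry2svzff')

This matches one or more of one of [d2] (lazy) (captured); then one or more of a word character (lazy) (captured); then zero or more of one of [aovi] (captured); then optionally one of [5lz], then 1 to 2 of one of [faw] (lazy) (captured as 'num').
Walking the string: at [5:10] match '2svzf', groups = ('2', 's', 'v', 'zf').
`findall` packs the 4 group values into a tuple for every match.

[('2', 's', 'v', 'zf')]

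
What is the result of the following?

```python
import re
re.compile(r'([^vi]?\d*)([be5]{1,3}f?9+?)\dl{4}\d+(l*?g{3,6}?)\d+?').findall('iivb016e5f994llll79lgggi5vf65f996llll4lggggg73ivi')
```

[('f6', '5f99', 'lggggg')]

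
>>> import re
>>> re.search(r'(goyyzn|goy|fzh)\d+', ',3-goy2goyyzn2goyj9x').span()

(3, 7)

The match spans [3:7] → 'goy2'.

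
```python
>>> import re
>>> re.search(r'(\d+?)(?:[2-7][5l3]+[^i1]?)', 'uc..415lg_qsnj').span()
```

Pattern: one or more of a digit (lazy) (captured); then a character in [2-7], then one or more of one of [5l3], then optionally any character except [i1] (non-capturing group).
`re.search` scans for the first position where the pattern succeeds.
The match spans [4:9] → '415lg'.
Captured: group 1 = '41'.

(4, 9)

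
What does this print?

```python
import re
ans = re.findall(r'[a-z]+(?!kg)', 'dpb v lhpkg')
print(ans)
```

`(?!…)`/`(?<!…)` only lets a position through if the neighbouring text does NOT match; no characters are consumed.
No capturing groups, so `findall` returns the 3 full match strings.

['dpb', 'v', 'lhpkg']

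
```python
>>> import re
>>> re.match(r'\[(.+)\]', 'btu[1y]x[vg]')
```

`re.match` won't scan ahead — the pattern has to work from the very first character.
Here the pattern fails at index 0, so the call returns None.

None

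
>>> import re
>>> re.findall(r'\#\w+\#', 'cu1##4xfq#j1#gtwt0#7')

Walking the string: at [4:10] → '#4xfq#'; at [12:19] → '#gtwt0#'.
With no groups in the pattern, `findall` gives back each whole match — 2 here.

['#4xfq#', '#gtwt0#']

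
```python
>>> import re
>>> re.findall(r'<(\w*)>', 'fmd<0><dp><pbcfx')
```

['0', 'dp']

Matches: at [3:6] match '<0>', group 1 = '0'; at [6:10] match '<dp>', group 1 = 'dp'.
One capturing group, so `findall` returns just the captured substring from each match — 2 in all.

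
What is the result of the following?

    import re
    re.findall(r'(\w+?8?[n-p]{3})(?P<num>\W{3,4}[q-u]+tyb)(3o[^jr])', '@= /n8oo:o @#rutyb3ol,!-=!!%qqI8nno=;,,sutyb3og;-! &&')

The pattern matches one or more of a word character (lazy), then optionally a literal '8', then exactly 3 of a character in [n-p] (captured); then 3 to 4 of a non-word character, then one or more of a character in [q-u], then the literal 'tyb' (captured as 'num'); then the literal '3o', then any character except [jr] (captured).
Multiple groups make `findall` return tuples — one 3-tuple for the one match.

[('qqI8nno', '=;,,sutyb', '3og')]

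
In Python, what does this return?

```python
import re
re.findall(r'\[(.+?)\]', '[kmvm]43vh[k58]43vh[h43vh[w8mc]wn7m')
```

['kmvm', 'k58', 'h43vh[w8mc']

A `+?`/`*?`/`{m,n}?` starts at its minimum and grows only as far as needed for what follows to match.
Matches: at [0:6] match '[kmvm]', group 1 = 'kmvm'; at [10:15] match '[k58]', group 1 = 'k58'; at [19:31] match '[h43vh[w8mc]', group 1 = 'h43vh[w8mc'.
One capturing group, so `findall` returns just the captured substring from each match — 3 in all.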